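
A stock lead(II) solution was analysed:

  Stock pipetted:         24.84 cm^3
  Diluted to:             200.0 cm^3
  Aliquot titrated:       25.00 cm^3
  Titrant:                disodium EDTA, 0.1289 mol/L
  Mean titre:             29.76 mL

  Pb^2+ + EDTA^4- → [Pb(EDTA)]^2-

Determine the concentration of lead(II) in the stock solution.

n(EDTA) = 0.02976 × 0.1289 = 3.836 × 10^-3 mol
n(Pb2+) in the aliquot = 3.836 × 10^-3 mol (1:1 ratio)
[Pb2+]_dilute = 3.836 × 10^-3 / 0.02500 = 0.1534 mol/L
Dilution factor = 200.0 / 24.84 = 8.052
[Pb2+]_stock = 0.1534 × 8.052 = 1.235 mol/L

1.235 mol/L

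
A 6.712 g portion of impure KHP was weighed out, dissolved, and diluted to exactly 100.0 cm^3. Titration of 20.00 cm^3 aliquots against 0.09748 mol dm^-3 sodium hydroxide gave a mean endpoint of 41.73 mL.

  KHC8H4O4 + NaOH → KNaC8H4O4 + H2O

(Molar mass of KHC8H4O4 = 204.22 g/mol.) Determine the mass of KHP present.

n(NaOH) per titration = 0.04173 × 0.09748 = 4.068 × 10^-3 mol
n(KHC8H4O4) in each aliquot = 4.068 × 10^-3 mol (1:1 ratio)
n(KHC8H4O4) in the whole flask = 4.068 × 10^-3 × 100.0/20.00 = 0.02034 mol
mass of KHC8H4O4 = 0.02034 × 204.22 = 4.154 g

4.154 g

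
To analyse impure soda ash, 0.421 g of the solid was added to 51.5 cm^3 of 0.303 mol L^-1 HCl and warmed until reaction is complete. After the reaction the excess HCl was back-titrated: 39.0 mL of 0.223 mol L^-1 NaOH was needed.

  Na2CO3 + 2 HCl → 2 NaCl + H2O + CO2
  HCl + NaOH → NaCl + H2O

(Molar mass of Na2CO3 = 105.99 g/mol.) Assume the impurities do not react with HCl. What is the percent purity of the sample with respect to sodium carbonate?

87.0 %

n(HCl) added = 0.0515 × 0.303 = 0.0156 mol
n(NaOH) used in back-titration = 0.0390 × 0.223 = 8.70 × 10^-3 mol
n(HCl) left over = 8.70 × 10^-3 mol (1:1 ratio)
n(HCl) consumed by analyte = 0.0156 − 8.70 × 10^-3 = 6.91 × 10^-3 mol
From the 1:2 ratio, n(Na2CO3) = 1/2 × 6.91 × 10^-3 = 3.45 × 10^-3 mol
mass of Na2CO3 = 3.45 × 10^-3 × 105.99 = 0.366 g
% Na2CO3 = 0.366 / 0.421 × 100 = 87.0 %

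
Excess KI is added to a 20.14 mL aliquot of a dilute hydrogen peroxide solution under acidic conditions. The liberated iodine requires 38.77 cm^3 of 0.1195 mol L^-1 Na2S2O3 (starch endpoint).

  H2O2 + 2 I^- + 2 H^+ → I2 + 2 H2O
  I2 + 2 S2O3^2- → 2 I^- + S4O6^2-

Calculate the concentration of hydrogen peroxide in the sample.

0.1150 mol/L

n(S2O3^2-) = 0.03877 × 0.1195 = 4.633 × 10^-3 mol
n(I2) = n(S2O3^2-)/2 = 2.317 × 10^-3 mol
n(H2O2) in the aliquot = 2.317 × 10^-3 mol (1:1 ratio)
[H2O2] = 2.317 × 10^-3 / 0.02014 = 0.1150 mol/L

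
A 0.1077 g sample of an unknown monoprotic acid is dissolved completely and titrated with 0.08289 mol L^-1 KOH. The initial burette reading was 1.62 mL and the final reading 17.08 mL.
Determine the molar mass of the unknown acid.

n(KOH) = 0.01546 L × 0.08289 mol/L = 1.281 × 10^-3 mol
n(HA) = 1.281 × 10^-3 mol (1:1 ratio)
M = m / n = 0.1077 g / 1.281 × 10^-3 mol = 84.04 g/mol

84.04 g/mol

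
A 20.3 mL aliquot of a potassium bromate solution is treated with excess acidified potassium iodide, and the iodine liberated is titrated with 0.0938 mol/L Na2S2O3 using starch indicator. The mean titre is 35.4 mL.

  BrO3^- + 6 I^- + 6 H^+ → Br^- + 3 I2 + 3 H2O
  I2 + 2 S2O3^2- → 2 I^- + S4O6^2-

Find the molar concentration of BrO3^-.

0.0273 mol/L

n(S2O3^2-) = 0.0354 × 0.0938 = 3.32 × 10^-3 mol
n(I2) = n(S2O3^2-)/2 = 1.66 × 10^-3 mol
From the 1:3 ratio, n(BrO3^-) in the aliquot = 1/3 × 1.66 × 10^-3 = 5.53 × 10^-4 mol
[BrO3^-] = 5.53 × 10^-4 / 0.0203 = 0.0273 mol/L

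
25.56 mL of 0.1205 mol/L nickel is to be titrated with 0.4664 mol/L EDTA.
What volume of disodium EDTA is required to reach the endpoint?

6.604 mL

Ni^2+ + EDTA^4- → [Ni(EDTA)]^2-
n(Ni2+) = 0.02556 L × 0.1205 mol/L = 3.080 × 10^-3 mol
n(EDTA) = 3.080 × 10^-3 mol (1:1 stoichiometry)
V(EDTA) = 3.080 × 10^-3 mol / 0.4664 mol/L = 0.006604 L = 6.604 mL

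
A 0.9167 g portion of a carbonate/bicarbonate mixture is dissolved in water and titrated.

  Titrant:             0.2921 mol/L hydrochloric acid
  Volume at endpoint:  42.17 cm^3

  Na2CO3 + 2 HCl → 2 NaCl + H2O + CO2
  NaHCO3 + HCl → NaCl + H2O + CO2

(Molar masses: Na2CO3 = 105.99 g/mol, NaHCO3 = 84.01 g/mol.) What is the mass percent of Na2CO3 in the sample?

n(HCl) = 0.04217 × 0.2921 = 0.01232 mol
Let x = n(Na2CO3), y = n(NaHCO3).
Titrant: 2x + 1y = 0.01232;  mass: 105.99x + 84.01y = 0.9167
Solving, x = 1.904 × 10^-3 mol, y = 8.509 × 10^-3 mol
mass of Na2CO3 = 1.904 × 10^-3 × 105.99 = 0.2018 g
% Na2CO3 = 0.2018 / 0.9167 × 100 = 22.02 %

22.02 %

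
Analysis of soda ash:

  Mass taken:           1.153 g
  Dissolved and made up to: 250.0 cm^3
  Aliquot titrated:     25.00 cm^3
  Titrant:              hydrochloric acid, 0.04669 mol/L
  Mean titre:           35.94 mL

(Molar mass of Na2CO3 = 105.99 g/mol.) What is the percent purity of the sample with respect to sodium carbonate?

77.13 %

Na2CO3 + 2 HCl → 2 NaCl + H2O + CO2
n(HCl) per titration = 0.03594 × 0.04669 = 1.678 × 10^-3 mol
From the 1:2 ratio, n(Na2CO3) in each aliquot = 1/2 × 1.678 × 10^-3 = 8.390 × 10^-4 mol
n(Na2CO3) in the whole flask = 8.390 × 10^-4 × 250.0/25.00 = 8.390 × 10^-3 mol
mass of Na2CO3 = 8.390 × 10^-3 × 105.99 = 0.8893 g
% Na2CO3 = 0.8893 / 1.153 × 100 = 77.13 %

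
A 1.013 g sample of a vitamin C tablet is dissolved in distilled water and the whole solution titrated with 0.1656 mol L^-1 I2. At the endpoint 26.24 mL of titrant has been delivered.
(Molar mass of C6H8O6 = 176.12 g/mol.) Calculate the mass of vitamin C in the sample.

C6H8O6 + I2 → C6H6O6 + 2 HI
n(I2) = 0.02624 L × 0.1656 mol/L = 4.345 × 10^-3 mol
n(C6H8O6) = 4.345 × 10^-3 mol (1:1 ratio)
mass of C6H8O6 = 4.345 × 10^-3 × 176.12 g/mol = 0.7653 g

0.7653 g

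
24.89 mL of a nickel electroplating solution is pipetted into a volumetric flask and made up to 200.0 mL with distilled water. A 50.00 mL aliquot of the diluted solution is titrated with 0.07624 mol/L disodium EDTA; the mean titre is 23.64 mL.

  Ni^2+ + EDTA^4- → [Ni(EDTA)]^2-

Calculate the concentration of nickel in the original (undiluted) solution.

n(EDTA) = 0.02364 × 0.07624 = 1.802 × 10^-3 mol
n(Ni2+) in the aliquot = 1.802 × 10^-3 mol (1:1 ratio)
[Ni2+]_dilute = 1.802 × 10^-3 / 0.05000 = 0.03605 mol/L
Dilution factor = 200.0 / 24.89 = 8.035
[Ni2+]_stock = 0.03605 × 8.035 = 0.2896 mol/L

0.2896 mol/L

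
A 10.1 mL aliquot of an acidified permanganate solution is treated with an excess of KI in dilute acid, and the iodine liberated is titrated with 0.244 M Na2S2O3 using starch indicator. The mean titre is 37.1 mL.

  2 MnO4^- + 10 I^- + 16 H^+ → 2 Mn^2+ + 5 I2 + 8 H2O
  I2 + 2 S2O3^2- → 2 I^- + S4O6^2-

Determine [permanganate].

n(S2O3^2-) = 0.0371 × 0.244 = 9.05 × 10^-3 mol
n(I2) = n(S2O3^2-)/2 = 4.53 × 10^-3 mol
From the 2:5 ratio, n(MnO4^-) in the aliquot = 2/5 × 4.53 × 10^-3 = 1.81 × 10^-3 mol
[MnO4^-] = 1.81 × 10^-3 / 0.0101 = 0.179 mol/L

0.179 M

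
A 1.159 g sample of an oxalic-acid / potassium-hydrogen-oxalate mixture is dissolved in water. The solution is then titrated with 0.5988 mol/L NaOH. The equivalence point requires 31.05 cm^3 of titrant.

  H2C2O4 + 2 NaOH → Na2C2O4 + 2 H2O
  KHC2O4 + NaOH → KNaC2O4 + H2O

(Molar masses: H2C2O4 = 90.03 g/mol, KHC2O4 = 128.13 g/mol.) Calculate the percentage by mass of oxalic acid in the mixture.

n(NaOH) = 0.03105 × 0.5988 = 0.01859 mol
Let x = n(H2C2O4), y = n(KHC2O4).
Titrant: 2x + 1y = 0.01859;  mass: 90.03x + 128.13y = 1.159
Solving, x = 7.359 × 10^-3 mol, y = 3.875 × 10^-3 mol
mass of H2C2O4 = 7.359 × 10^-3 × 90.03 = 0.6625 g
% H2C2O4 = 0.6625 / 1.159 × 100 = 57.16 %

57.16 %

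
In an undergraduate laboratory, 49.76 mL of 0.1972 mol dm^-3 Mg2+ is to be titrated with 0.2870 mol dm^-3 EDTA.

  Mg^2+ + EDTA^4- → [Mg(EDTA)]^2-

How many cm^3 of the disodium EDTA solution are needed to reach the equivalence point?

n(Mg2+) = 0.04976 L × 0.1972 mol/L = 9.813 × 10^-3 mol
n(EDTA) = 9.813 × 10^-3 mol (1:1 stoichiometry)
V(EDTA) = 9.813 × 10^-3 mol / 0.2870 mol/L = 0.03419 L = 34.19 mL

34.19 mL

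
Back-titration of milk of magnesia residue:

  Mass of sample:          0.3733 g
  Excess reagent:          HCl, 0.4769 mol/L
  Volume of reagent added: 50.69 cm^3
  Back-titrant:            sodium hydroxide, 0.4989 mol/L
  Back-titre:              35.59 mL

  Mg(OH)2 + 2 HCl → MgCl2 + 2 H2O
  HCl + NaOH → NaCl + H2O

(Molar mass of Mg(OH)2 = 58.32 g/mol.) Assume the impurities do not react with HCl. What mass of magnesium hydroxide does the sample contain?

n(HCl) added = 0.05069 × 0.4769 = 0.02417 mol
n(NaOH) used in back-titration = 0.03559 × 0.4989 = 0.01776 mol
n(HCl) left over = 0.01776 mol (1:1 ratio)
n(HCl) consumed by analyte = 0.02417 − 0.01776 = 6.418 × 10^-3 mol
From the 1:2 ratio, n(Mg(OH)2) = 1/2 × 6.418 × 10^-3 = 3.209 × 10^-3 mol
mass of Mg(OH)2 = 3.209 × 10^-3 × 58.32 = 0.1872 g

0.1872 g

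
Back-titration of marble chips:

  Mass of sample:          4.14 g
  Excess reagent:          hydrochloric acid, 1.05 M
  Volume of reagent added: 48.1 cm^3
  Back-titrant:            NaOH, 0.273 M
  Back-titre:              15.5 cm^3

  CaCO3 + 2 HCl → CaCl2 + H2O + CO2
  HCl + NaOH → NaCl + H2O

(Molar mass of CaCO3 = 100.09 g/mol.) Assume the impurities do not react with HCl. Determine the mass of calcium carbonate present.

2.32 g

n(HCl) added = 0.0481 × 1.05 = 0.0505 mol
n(NaOH) used in back-titration = 0.0155 × 0.273 = 4.23 × 10^-3 mol
n(HCl) left over = 4.23 × 10^-3 mol (1:1 ratio)
n(HCl) consumed by analyte = 0.0505 − 4.23 × 10^-3 = 0.0463 mol
From the 1:2 ratio, n(CaCO3) = 1/2 × 0.0463 = 0.0231 mol
mass of CaCO3 = 0.0231 × 100.09 = 2.32 g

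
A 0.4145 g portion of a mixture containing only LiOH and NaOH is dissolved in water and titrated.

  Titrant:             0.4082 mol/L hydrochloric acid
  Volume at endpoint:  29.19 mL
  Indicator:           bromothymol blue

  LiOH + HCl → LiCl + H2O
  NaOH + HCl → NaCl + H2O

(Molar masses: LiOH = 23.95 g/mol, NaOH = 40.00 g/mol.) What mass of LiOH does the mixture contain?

0.09269 g

n(HCl) = 0.02919 × 0.4082 = 0.01192 mol
Let x = n(LiOH), y = n(NaOH).
Titrant: 1x + 1y = 0.01192;  mass: 23.95x + 40.00y = 0.4145
Solving, x = 3.870 × 10^-3 mol, y = 8.045 × 10^-3 mol
mass of LiOH = 3.870 × 10^-3 × 23.95 = 0.09269 g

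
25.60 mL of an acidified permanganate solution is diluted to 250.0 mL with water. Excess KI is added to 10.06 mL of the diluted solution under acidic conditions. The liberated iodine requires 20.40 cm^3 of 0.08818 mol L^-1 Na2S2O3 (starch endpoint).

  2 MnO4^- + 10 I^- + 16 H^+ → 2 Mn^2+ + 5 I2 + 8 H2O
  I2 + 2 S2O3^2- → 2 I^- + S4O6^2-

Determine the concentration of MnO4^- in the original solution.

n(S2O3^2-) = 0.02040 × 0.08818 = 1.799 × 10^-3 mol
n(I2) = n(S2O3^2-)/2 = 8.994 × 10^-4 mol
From the 2:5 ratio, n(MnO4^-) in the aliquot = 2/5 × 8.994 × 10^-4 = 3.598 × 10^-4 mol
[MnO4^-]_dilute = 3.598 × 10^-4 / 0.01006 = 0.03576 mol/L
[MnO4^-]_original = 0.03576 × 250.0/25.60 = 0.3492 mol/L

0.3492 mol/L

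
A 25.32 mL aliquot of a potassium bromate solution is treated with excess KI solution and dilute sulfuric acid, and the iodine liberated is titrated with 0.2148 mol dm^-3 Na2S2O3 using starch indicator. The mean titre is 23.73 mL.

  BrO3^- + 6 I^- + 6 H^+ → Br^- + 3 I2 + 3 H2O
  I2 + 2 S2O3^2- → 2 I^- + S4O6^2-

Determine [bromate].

n(S2O3^2-) = 0.02373 × 0.2148 = 5.097 × 10^-3 mol
n(I2) = n(S2O3^2-)/2 = 2.549 × 10^-3 mol
From the 1:3 ratio, n(BrO3^-) in the aliquot = 1/3 × 2.549 × 10^-3 = 8.495 × 10^-4 mol
[BrO3^-] = 8.495 × 10^-4 / 0.02532 = 0.03355 mol/L

0.03355 mol/L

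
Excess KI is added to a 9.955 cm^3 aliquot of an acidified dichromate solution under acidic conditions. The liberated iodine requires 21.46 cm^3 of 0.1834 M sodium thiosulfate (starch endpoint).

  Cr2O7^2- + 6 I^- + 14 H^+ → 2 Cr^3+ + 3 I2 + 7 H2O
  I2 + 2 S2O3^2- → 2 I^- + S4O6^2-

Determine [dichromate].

n(S2O3^2-) = 0.02146 × 0.1834 = 3.936 × 10^-3 mol
n(I2) = n(S2O3^2-)/2 = 1.968 × 10^-3 mol
From the 1:3 ratio, n(Cr2O7^2-) in the aliquot = 1/3 × 1.968 × 10^-3 = 6.560 × 10^-4 mol
[Cr2O7^2-] = 6.560 × 10^-4 / 0.009955 = 0.06589 mol/L

0.06589 M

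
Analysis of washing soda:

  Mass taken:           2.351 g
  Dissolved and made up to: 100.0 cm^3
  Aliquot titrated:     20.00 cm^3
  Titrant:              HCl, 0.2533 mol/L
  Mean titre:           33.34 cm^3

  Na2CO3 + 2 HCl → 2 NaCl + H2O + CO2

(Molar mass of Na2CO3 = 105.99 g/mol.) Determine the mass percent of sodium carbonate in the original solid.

n(HCl) per titration = 0.03334 × 0.2533 = 8.445 × 10^-3 mol
From the 1:2 ratio, n(Na2CO3) in each aliquot = 1/2 × 8.445 × 10^-3 = 4.223 × 10^-3 mol
n(Na2CO3) in the whole flask = 4.223 × 10^-3 × 100.0/20.00 = 0.02111 mol
mass of Na2CO3 = 0.02111 × 105.99 = 2.238 g
% Na2CO3 = 2.238 / 2.351 × 100 = 95.18 %

95.18 %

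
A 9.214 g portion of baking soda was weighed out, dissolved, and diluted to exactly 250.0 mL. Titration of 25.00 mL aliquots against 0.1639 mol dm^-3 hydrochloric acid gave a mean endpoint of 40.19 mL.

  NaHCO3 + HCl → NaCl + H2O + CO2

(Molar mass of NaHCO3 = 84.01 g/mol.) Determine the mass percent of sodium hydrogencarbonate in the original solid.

60.06 %

n(HCl) per titration = 0.04019 × 0.1639 = 6.587 × 10^-3 mol
n(NaHCO3) in each aliquot = 6.587 × 10^-3 mol (1:1 ratio)
n(NaHCO3) in the whole flask = 6.587 × 10^-3 × 250.0/25.00 = 0.06587 mol
mass of NaHCO3 = 0.06587 × 84.01 = 5.534 g
% NaHCO3 = 5.534 / 9.214 × 100 = 60.06 %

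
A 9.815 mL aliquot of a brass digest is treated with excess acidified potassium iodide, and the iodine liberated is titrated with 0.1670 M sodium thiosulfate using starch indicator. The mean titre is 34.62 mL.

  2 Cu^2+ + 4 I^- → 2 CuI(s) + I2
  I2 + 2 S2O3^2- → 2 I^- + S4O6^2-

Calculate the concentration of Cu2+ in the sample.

n(S2O3^2-) = 0.03462 × 0.1670 = 5.782 × 10^-3 mol
n(I2) = n(S2O3^2-)/2 = 2.891 × 10^-3 mol
From the 2:1 ratio, n(Cu2+) in the aliquot = 2/1 × 2.891 × 10^-3 = 5.782 × 10^-3 mol
[Cu2+] = 5.782 × 10^-3 / 0.009815 = 0.5891 mol/L

0.5891 M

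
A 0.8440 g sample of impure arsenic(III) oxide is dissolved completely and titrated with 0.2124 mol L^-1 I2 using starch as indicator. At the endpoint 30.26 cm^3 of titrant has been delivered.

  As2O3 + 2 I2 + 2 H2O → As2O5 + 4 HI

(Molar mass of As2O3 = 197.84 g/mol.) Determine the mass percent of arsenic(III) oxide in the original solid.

n(I2) = 0.03026 L × 0.2124 mol/L = 6.427 × 10^-3 mol
From the 1:2 ratio, n(As2O3) = 1/2 × 6.427 × 10^-3 = 3.214 × 10^-3 mol
mass of As2O3 = 3.214 × 10^-3 × 197.84 g/mol = 0.6358 g
% As2O3 = 0.6358 / 0.8440 × 100 = 75.33 %

75.33 %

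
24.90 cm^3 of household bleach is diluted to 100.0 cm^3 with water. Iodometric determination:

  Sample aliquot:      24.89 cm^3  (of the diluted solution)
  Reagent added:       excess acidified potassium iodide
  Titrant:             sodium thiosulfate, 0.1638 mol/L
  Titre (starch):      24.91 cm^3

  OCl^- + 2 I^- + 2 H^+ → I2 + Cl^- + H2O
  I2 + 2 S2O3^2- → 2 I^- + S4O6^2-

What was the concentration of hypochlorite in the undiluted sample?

0.3292 mol/L

n(S2O3^2-) = 0.02491 × 0.1638 = 4.080 × 10^-3 mol
n(I2) = n(S2O3^2-)/2 = 2.040 × 10^-3 mol
n(OCl^-) in the aliquot = 2.040 × 10^-3 mol (1:1 ratio)
[OCl^-]_dilute = 2.040 × 10^-3 / 0.02489 = 0.08197 mol/L
[OCl^-]_original = 0.08197 × 100.0/24.90 = 0.3292 mol/L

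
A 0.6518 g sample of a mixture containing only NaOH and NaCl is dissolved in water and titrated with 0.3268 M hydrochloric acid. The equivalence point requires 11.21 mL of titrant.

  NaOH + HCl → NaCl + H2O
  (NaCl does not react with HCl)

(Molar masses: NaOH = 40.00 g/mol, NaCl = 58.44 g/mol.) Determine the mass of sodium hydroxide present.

0.1465 g

n(HCl) = 0.01121 × 0.3268 = 3.663 × 10^-3 mol
Let x = n(NaOH), y = n(NaCl).
Titrant: 1x = 3.663 × 10^-3;  mass: 40.00x + 58.44y = 0.6518
Solving, x = 3.663 × 10^-3 mol, y = 8.646 × 10^-3 mol
mass of NaOH = 3.663 × 10^-3 × 40.00 = 0.1465 g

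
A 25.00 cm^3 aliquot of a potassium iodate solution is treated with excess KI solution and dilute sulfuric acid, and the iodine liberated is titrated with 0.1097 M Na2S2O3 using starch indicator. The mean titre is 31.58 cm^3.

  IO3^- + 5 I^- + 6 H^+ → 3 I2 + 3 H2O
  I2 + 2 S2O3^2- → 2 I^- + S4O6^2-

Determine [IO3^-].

0.02310 M

n(S2O3^2-) = 0.03158 × 0.1097 = 3.464 × 10^-3 mol
n(I2) = n(S2O3^2-)/2 = 1.732 × 10^-3 mol
From the 1:3 ratio, n(IO3^-) in the aliquot = 1/3 × 1.732 × 10^-3 = 5.774 × 10^-4 mol
[IO3^-] = 5.774 × 10^-4 / 0.02500 = 0.02310 mol/L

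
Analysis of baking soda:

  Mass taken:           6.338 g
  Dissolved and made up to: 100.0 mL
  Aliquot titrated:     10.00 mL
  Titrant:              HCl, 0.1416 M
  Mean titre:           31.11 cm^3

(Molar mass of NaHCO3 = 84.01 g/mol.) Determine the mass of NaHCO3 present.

3.701 g

NaHCO3 + HCl → NaCl + H2O + CO2
n(HCl) per titration = 0.03111 × 0.1416 = 4.405 × 10^-3 mol
n(NaHCO3) in each aliquot = 4.405 × 10^-3 mol (1:1 ratio)
n(NaHCO3) in the whole flask = 4.405 × 10^-3 × 100.0/10.00 = 0.04405 mol
mass of NaHCO3 = 0.04405 × 84.01 = 3.701 g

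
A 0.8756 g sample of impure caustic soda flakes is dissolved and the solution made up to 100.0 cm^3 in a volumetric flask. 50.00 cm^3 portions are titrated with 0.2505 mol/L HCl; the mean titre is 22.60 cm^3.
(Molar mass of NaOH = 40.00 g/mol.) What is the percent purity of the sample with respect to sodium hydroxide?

NaOH + HCl → NaCl + H2O
n(HCl) per titration = 0.02260 × 0.2505 = 5.661 × 10^-3 mol
n(NaOH) in each aliquot = 5.661 × 10^-3 mol (1:1 ratio)
n(NaOH) in the whole flask = 5.661 × 10^-3 × 100.0/50.00 = 0.01132 mol
mass of NaOH = 0.01132 × 40.00 = 0.4529 g
% NaOH = 0.4529 / 0.8756 × 100 = 51.72 %

51.72 %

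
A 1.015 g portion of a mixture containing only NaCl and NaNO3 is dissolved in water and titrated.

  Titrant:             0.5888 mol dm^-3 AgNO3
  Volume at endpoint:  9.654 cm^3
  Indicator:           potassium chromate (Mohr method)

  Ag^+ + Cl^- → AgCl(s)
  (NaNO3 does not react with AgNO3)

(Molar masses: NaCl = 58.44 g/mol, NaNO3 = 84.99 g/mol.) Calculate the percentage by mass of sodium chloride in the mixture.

n(AgNO3) = 0.009654 × 0.5888 = 5.684 × 10^-3 mol
Let x = n(NaCl), y = n(NaNO3).
Titrant: 1x = 5.684 × 10^-3;  mass: 58.44x + 84.99y = 1.015
Solving, x = 5.684 × 10^-3 mol, y = 8.034 × 10^-3 mol
mass of NaCl = 5.684 × 10^-3 × 58.44 = 0.3322 g
% NaCl = 0.3322 / 1.015 × 100 = 32.73 %

32.73 %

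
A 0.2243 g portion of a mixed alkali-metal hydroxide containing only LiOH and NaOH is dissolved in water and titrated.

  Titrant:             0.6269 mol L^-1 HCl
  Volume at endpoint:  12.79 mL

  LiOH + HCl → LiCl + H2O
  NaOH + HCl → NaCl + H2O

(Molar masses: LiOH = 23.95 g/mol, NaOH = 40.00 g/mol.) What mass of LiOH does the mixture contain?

0.1439 g

n(HCl) = 0.01279 × 0.6269 = 8.018 × 10^-3 mol
Let x = n(LiOH), y = n(NaOH).
Titrant: 1x + 1y = 8.018 × 10^-3;  mass: 23.95x + 40.00y = 0.2243
Solving, x = 6.008 × 10^-3 mol, y = 2.010 × 10^-3 mol
mass of LiOH = 6.008 × 10^-3 × 23.95 = 0.1439 g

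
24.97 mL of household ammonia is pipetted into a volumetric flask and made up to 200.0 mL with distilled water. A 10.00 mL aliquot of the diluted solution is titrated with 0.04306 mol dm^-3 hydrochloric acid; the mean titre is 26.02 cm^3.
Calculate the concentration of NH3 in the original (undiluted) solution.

NH3 + HCl → NH4Cl
n(HCl) = 0.02602 × 0.04306 = 1.120 × 10^-3 mol
n(NH3) in the aliquot = 1.120 × 10^-3 mol (1:1 ratio)
[NH3]_dilute = 1.120 × 10^-3 / 0.01000 = 0.1120 mol/L
Dilution factor = 200.0 / 24.97 = 8.010
[NH3]_stock = 0.1120 × 8.010 = 0.8974 mol/L

0.8974 mol/L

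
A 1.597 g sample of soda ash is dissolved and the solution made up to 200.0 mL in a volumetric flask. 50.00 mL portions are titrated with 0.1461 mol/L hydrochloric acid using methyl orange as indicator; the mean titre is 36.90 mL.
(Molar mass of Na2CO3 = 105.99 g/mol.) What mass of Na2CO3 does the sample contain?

1.143 g

Na2CO3 + 2 HCl → 2 NaCl + H2O + CO2
n(HCl) per titration = 0.03690 × 0.1461 = 5.391 × 10^-3 mol
From the 1:2 ratio, n(Na2CO3) in each aliquot = 1/2 × 5.391 × 10^-3 = 2.696 × 10^-3 mol
n(Na2CO3) in the whole flask = 2.696 × 10^-3 × 200.0/50.00 = 0.01078 mol
mass of Na2CO3 = 0.01078 × 105.99 = 1.143 g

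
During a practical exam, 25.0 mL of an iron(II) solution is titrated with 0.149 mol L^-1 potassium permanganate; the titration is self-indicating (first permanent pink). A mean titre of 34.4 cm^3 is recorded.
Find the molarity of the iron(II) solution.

MnO4^- + 5 Fe^2+ + 8 H^+ → Mn^2+ + 5 Fe^3+ + 4 H2O
n(KMnO4) = 0.0344 L × 0.149 mol/L = 5.13 × 10^-3 mol
From the 5:1 mole ratio, n(Fe2+) = 5/1 × 5.13 × 10^-3 = 0.0256 mol
[Fe2+] = 0.0256 mol / 0.0250 L = 1.03 mol/L

1.03 mol/L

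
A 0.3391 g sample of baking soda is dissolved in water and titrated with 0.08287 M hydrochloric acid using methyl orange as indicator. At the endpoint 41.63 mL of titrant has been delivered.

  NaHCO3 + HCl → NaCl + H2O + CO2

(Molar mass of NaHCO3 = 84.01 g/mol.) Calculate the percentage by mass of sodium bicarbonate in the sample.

85.47 %

n(HCl) = 0.04163 L × 0.08287 mol/L = 3.450 × 10^-3 mol
n(NaHCO3) = 3.450 × 10^-3 mol (1:1 ratio)
mass of NaHCO3 = 3.450 × 10^-3 × 84.01 g/mol = 0.2898 g
% NaHCO3 = 0.2898 / 0.3391 × 100 = 85.47 %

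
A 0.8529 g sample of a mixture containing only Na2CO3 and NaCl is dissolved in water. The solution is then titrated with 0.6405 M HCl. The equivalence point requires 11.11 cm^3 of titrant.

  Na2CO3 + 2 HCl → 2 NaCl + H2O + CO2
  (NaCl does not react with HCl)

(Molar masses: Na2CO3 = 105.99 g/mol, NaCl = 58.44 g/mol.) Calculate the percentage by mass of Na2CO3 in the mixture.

n(HCl) = 0.01111 × 0.6405 = 7.116 × 10^-3 mol
Let x = n(Na2CO3), y = n(NaCl).
Titrant: 2x = 7.116 × 10^-3;  mass: 105.99x + 58.44y = 0.8529
Solving, x = 3.558 × 10^-3 mol, y = 8.142 × 10^-3 mol
mass of Na2CO3 = 3.558 × 10^-3 × 105.99 = 0.3771 g
% Na2CO3 = 0.3771 / 0.8529 × 100 = 44.22 %

44.22 %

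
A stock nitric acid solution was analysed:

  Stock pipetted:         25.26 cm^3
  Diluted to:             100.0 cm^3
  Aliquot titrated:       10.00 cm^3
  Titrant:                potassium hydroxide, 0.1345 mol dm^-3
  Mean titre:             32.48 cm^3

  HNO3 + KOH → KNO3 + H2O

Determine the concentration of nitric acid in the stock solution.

1.729 mol/L

n(KOH) = 0.03248 × 0.1345 = 4.369 × 10^-3 mol
n(HNO3) in the aliquot = 4.369 × 10^-3 mol (1:1 ratio)
[HNO3]_dilute = 4.369 × 10^-3 / 0.01000 = 0.4369 mol/L
Dilution factor = 100.0 / 25.26 = 3.959
[HNO3]_stock = 0.4369 × 3.959 = 1.729 mol/L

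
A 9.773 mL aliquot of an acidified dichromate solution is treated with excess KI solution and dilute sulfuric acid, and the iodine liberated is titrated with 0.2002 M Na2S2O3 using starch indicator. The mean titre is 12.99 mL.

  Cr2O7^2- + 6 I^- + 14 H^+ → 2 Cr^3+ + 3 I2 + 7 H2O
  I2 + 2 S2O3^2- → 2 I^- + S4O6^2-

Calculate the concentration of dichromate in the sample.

n(S2O3^2-) = 0.01299 × 0.2002 = 2.601 × 10^-3 mol
n(I2) = n(S2O3^2-)/2 = 1.300 × 10^-3 mol
From the 1:3 ratio, n(Cr2O7^2-) in the aliquot = 1/3 × 1.300 × 10^-3 = 4.334 × 10^-4 mol
[Cr2O7^2-] = 4.334 × 10^-4 / 0.009773 = 0.04435 mol/L

0.04435 M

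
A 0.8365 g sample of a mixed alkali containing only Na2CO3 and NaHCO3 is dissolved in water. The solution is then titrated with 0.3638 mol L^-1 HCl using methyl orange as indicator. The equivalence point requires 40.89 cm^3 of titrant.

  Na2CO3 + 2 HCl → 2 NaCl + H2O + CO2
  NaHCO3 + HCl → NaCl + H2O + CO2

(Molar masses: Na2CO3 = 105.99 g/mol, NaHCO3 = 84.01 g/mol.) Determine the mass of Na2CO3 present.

0.7061 g

n(HCl) = 0.04089 × 0.3638 = 0.01488 mol
Let x = n(Na2CO3), y = n(NaHCO3).
Titrant: 2x + 1y = 0.01488;  mass: 105.99x + 84.01y = 0.8365
Solving, x = 6.662 × 10^-3 mol, y = 1.553 × 10^-3 mol
mass of Na2CO3 = 6.662 × 10^-3 × 105.99 = 0.7061 g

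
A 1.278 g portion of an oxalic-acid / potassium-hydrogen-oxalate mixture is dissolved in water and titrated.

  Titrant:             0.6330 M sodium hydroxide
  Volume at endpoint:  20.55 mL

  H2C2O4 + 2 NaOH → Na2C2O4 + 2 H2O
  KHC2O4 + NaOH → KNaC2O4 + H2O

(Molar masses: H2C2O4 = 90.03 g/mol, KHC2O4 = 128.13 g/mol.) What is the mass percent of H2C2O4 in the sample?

n(NaOH) = 0.02055 × 0.6330 = 0.01301 mol
Let x = n(H2C2O4), y = n(KHC2O4).
Titrant: 2x + 1y = 0.01301;  mass: 90.03x + 128.13y = 1.278
Solving, x = 2.339 × 10^-3 mol, y = 8.331 × 10^-3 mol
mass of H2C2O4 = 2.339 × 10^-3 × 90.03 = 0.2105 g
% H2C2O4 = 0.2105 / 1.278 × 100 = 16.47 %

16.47 %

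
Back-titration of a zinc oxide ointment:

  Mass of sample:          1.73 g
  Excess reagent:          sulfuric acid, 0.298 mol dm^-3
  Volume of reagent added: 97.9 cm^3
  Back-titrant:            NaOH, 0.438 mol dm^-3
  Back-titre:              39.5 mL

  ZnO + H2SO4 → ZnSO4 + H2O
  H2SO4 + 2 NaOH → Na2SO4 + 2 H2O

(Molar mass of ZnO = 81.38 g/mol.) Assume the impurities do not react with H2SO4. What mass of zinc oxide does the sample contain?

1.67 g

n(H2SO4) added = 0.0979 × 0.298 = 0.0292 mol
n(NaOH) used in back-titration = 0.0395 × 0.438 = 0.0173 mol
From the 1:2 ratio, n(H2SO4) left over = 1/2 × 0.0173 = 8.65 × 10^-3 mol
n(H2SO4) consumed by analyte = 0.0292 − 8.65 × 10^-3 = 0.0205 mol
n(ZnO) = 0.0205 mol (1:1 ratio)
mass of ZnO = 0.0205 × 81.38 = 1.67 g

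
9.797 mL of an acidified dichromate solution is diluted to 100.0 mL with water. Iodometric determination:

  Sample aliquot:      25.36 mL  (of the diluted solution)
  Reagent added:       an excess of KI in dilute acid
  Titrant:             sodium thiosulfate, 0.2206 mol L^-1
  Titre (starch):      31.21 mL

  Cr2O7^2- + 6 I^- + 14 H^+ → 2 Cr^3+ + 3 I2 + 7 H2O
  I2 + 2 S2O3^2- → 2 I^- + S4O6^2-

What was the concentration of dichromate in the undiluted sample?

0.4619 mol/L

n(S2O3^2-) = 0.03121 × 0.2206 = 6.885 × 10^-3 mol
n(I2) = n(S2O3^2-)/2 = 3.442 × 10^-3 mol
From the 1:3 ratio, n(Cr2O7^2-) in the aliquot = 1/3 × 3.442 × 10^-3 = 1.147 × 10^-3 mol
[Cr2O7^2-]_dilute = 1.147 × 10^-3 / 0.02536 = 0.04525 mol/L
[Cr2O7^2-]_original = 0.04525 × 100.0/9.797 = 0.4619 mol/L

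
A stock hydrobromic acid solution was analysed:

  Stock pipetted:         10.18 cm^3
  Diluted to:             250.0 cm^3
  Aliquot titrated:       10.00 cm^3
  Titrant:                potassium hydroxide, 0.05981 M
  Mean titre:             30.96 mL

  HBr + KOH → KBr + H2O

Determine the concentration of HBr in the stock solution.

n(KOH) = 0.03096 × 0.05981 = 1.852 × 10^-3 mol
n(HBr) in the aliquot = 1.852 × 10^-3 mol (1:1 ratio)
[HBr]_dilute = 1.852 × 10^-3 / 0.01000 = 0.1852 mol/L
Dilution factor = 250.0 / 10.18 = 24.56
[HBr]_stock = 0.1852 × 24.56 = 4.547 mol/L

4.547 M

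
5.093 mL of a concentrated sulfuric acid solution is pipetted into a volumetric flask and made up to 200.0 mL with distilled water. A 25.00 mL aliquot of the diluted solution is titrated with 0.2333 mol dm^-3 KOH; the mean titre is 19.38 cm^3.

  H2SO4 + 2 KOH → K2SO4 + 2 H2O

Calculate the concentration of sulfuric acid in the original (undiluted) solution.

3.551 mol/L

n(KOH) = 0.01938 × 0.2333 = 4.521 × 10^-3 mol
From the 1:2 ratio, n(H2SO4) in the aliquot = 1/2 × 4.521 × 10^-3 = 2.261 × 10^-3 mol
[H2SO4]_dilute = 2.261 × 10^-3 / 0.02500 = 0.09043 mol/L
Dilution factor = 200.0 / 5.093 = 39.27
[H2SO4]_stock = 0.09043 × 39.27 = 3.551 mol/L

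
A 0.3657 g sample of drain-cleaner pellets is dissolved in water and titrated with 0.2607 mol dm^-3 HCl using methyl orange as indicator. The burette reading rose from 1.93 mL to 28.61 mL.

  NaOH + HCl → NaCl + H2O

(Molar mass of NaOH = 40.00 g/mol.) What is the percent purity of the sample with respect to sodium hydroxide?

76.08 %

n(HCl) = 0.02668 L × 0.2607 mol/L = 6.955 × 10^-3 mol
n(NaOH) = 6.955 × 10^-3 mol (1:1 ratio)
mass of NaOH = 6.955 × 10^-3 × 40.00 g/mol = 0.2782 g
% NaOH = 0.2782 / 0.3657 × 100 = 76.08 %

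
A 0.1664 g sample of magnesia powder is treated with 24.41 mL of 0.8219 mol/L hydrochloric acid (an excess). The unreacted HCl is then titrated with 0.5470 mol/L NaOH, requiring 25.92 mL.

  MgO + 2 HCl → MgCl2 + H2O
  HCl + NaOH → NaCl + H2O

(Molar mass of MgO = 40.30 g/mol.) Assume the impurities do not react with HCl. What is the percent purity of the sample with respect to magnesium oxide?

n(HCl) added = 0.02441 × 0.8219 = 0.02006 mol
n(NaOH) used in back-titration = 0.02592 × 0.5470 = 0.01418 mol
n(HCl) left over = 0.01418 mol (1:1 ratio)
n(HCl) consumed by analyte = 0.02006 − 0.01418 = 5.884 × 10^-3 mol
From the 1:2 ratio, n(MgO) = 1/2 × 5.884 × 10^-3 = 2.942 × 10^-3 mol
mass of MgO = 2.942 × 10^-3 × 40.30 = 0.1186 g
% MgO = 0.1186 / 0.1664 × 100 = 71.26 %

71.26 %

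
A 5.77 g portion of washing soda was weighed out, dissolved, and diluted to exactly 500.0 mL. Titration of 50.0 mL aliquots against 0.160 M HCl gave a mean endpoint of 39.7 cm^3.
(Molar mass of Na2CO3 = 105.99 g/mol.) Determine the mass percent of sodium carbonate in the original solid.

58.3 %

Na2CO3 + 2 HCl → 2 NaCl + H2O + CO2
n(HCl) per titration = 0.0397 × 0.160 = 6.35 × 10^-3 mol
From the 1:2 ratio, n(Na2CO3) in each aliquot = 1/2 × 6.35 × 10^-3 = 3.18 × 10^-3 mol
n(Na2CO3) in the whole flask = 3.18 × 10^-3 × 500.0/50.0 = 0.0318 mol
mass of Na2CO3 = 0.0318 × 105.99 = 3.37 g
% Na2CO3 = 3.37 / 5.77 × 100 = 58.3 %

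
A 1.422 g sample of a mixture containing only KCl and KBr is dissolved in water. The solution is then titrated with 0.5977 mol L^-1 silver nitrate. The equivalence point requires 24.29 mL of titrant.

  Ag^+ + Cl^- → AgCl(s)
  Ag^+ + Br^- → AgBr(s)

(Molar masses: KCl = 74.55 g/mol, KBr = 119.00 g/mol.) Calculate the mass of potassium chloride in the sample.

0.5126 g

n(AgNO3) = 0.02429 × 0.5977 = 0.01452 mol
Let x = n(KCl), y = n(KBr).
Titrant: 1x + 1y = 0.01452;  mass: 74.55x + 119.00y = 1.422
Solving, x = 6.876 × 10^-3 mol, y = 7.642 × 10^-3 mol
mass of KCl = 6.876 × 10^-3 × 74.55 = 0.5126 g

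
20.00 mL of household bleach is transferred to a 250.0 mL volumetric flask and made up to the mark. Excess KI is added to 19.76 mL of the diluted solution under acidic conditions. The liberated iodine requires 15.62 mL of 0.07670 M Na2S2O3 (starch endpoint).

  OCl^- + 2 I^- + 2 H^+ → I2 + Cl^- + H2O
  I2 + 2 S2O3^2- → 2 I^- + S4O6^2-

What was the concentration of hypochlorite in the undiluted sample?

n(S2O3^2-) = 0.01562 × 0.07670 = 1.198 × 10^-3 mol
n(I2) = n(S2O3^2-)/2 = 5.990 × 10^-4 mol
n(OCl^-) in the aliquot = 5.990 × 10^-4 mol (1:1 ratio)
[OCl^-]_dilute = 5.990 × 10^-4 / 0.01976 = 0.03032 mol/L
[OCl^-]_original = 0.03032 × 250.0/20.00 = 0.3789 mol/L

0.3789 M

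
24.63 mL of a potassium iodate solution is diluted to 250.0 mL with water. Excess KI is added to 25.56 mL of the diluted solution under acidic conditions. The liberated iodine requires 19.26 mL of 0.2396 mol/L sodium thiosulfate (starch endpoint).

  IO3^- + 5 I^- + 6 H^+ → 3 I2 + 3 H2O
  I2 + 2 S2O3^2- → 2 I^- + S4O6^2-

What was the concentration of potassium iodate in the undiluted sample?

n(S2O3^2-) = 0.01926 × 0.2396 = 4.615 × 10^-3 mol
n(I2) = n(S2O3^2-)/2 = 2.307 × 10^-3 mol
From the 1:3 ratio, n(IO3^-) in the aliquot = 1/3 × 2.307 × 10^-3 = 7.691 × 10^-4 mol
[IO3^-]_dilute = 7.691 × 10^-4 / 0.02556 = 0.03009 mol/L
[IO3^-]_original = 0.03009 × 250.0/24.63 = 0.3054 mol/L

0.3054 mol/L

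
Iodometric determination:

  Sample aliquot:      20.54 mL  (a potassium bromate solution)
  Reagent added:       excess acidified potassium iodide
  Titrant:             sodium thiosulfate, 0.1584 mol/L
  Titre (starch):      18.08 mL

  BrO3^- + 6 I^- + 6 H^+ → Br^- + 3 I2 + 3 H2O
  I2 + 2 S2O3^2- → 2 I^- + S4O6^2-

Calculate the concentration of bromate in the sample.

0.02324 mol/L

n(S2O3^2-) = 0.01808 × 0.1584 = 2.864 × 10^-3 mol
n(I2) = n(S2O3^2-)/2 = 1.432 × 10^-3 mol
From the 1:3 ratio, n(BrO3^-) in the aliquot = 1/3 × 1.432 × 10^-3 = 4.773 × 10^-4 mol
[BrO3^-] = 4.773 × 10^-4 / 0.02054 = 0.02324 mol/L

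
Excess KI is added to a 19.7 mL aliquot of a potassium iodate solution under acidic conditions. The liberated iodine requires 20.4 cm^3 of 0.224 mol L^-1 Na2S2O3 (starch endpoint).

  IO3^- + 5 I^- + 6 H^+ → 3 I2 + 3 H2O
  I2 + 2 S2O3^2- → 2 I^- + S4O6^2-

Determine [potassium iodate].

n(S2O3^2-) = 0.0204 × 0.224 = 4.57 × 10^-3 mol
n(I2) = n(S2O3^2-)/2 = 2.28 × 10^-3 mol
From the 1:3 ratio, n(IO3^-) in the aliquot = 1/3 × 2.28 × 10^-3 = 7.62 × 10^-4 mol
[IO3^-] = 7.62 × 10^-4 / 0.0197 = 0.0387 mol/L

0.0387 mol/L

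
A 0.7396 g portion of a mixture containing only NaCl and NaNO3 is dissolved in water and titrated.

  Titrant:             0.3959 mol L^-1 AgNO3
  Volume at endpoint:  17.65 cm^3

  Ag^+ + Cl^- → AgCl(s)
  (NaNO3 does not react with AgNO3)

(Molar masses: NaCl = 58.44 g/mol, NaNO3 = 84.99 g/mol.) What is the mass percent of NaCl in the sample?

n(AgNO3) = 0.01765 × 0.3959 = 6.988 × 10^-3 mol
Let x = n(NaCl), y = n(NaNO3).
Titrant: 1x = 6.988 × 10^-3;  mass: 58.44x + 84.99y = 0.7396
Solving, x = 6.988 × 10^-3 mol, y = 3.897 × 10^-3 mol
mass of NaCl = 6.988 × 10^-3 × 58.44 = 0.4084 g
% NaCl = 0.4084 / 0.7396 × 100 = 55.21 %

55.21 %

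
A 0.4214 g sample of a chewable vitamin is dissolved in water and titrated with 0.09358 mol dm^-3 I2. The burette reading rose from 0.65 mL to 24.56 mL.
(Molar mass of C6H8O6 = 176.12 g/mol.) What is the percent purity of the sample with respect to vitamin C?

93.51 %

C6H8O6 + I2 → C6H6O6 + 2 HI
n(I2) = 0.02391 L × 0.09358 mol/L = 2.237 × 10^-3 mol
n(C6H8O6) = 2.237 × 10^-3 mol (1:1 ratio)
mass of C6H8O6 = 2.237 × 10^-3 × 176.12 g/mol = 0.3941 g
% C6H8O6 = 0.3941 / 0.4214 × 100 = 93.51 %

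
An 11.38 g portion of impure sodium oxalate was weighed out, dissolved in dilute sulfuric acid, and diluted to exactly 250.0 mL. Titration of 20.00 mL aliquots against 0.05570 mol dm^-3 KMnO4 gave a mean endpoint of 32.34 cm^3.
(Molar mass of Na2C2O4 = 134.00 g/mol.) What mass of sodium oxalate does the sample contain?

7.543 g

2 MnO4^- + 5 C2O4^2- + 16 H^+ → 2 Mn^2+ + 10 CO2 + 8 H2O
n(KMnO4) per titration = 0.03234 × 0.05570 = 1.801 × 10^-3 mol
From the 5:2 ratio, n(Na2C2O4) in each aliquot = 5/2 × 1.801 × 10^-3 = 4.503 × 10^-3 mol
n(Na2C2O4) in the whole flask = 4.503 × 10^-3 × 250.0/20.00 = 0.05629 mol
mass of Na2C2O4 = 0.05629 × 134.00 = 7.543 g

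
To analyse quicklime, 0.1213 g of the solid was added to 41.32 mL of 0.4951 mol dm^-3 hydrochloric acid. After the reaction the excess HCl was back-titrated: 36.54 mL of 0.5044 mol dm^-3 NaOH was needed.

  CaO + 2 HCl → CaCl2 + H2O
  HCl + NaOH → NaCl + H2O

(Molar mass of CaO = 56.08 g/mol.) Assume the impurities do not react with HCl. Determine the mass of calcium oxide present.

0.05683 g

n(HCl) added = 0.04132 × 0.4951 = 0.02046 mol
n(NaOH) used in back-titration = 0.03654 × 0.5044 = 0.01843 mol
n(HCl) left over = 0.01843 mol (1:1 ratio)
n(HCl) consumed by analyte = 0.02046 − 0.01843 = 2.027 × 10^-3 mol
From the 1:2 ratio, n(CaO) = 1/2 × 2.027 × 10^-3 = 1.013 × 10^-3 mol
mass of CaO = 1.013 × 10^-3 × 56.08 = 0.05683 g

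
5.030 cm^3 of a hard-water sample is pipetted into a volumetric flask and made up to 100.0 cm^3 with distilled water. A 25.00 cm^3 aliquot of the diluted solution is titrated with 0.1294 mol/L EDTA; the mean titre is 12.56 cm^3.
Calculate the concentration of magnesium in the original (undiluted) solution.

1.292 mol/L

Mg^2+ + EDTA^4- → [Mg(EDTA)]^2-
n(EDTA) = 0.01256 × 0.1294 = 1.625 × 10^-3 mol
n(Mg2+) in the aliquot = 1.625 × 10^-3 mol (1:1 ratio)
[Mg2+]_dilute = 1.625 × 10^-3 / 0.02500 = 0.06501 mol/L
Dilution factor = 100.0 / 5.030 = 19.88
[Mg2+]_stock = 0.06501 × 19.88 = 1.292 mol/L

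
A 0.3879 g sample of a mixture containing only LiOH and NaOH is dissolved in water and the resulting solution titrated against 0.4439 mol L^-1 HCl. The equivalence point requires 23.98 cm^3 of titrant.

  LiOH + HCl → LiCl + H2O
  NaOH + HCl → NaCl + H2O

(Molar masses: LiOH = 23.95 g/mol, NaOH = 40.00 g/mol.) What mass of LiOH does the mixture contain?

0.05654 g

n(HCl) = 0.02398 × 0.4439 = 0.01064 mol
Let x = n(LiOH), y = n(NaOH).
Titrant: 1x + 1y = 0.01064;  mass: 23.95x + 40.00y = 0.3879
Solving, x = 2.361 × 10^-3 mol, y = 8.284 × 10^-3 mol
mass of LiOH = 2.361 × 10^-3 × 23.95 = 0.05654 g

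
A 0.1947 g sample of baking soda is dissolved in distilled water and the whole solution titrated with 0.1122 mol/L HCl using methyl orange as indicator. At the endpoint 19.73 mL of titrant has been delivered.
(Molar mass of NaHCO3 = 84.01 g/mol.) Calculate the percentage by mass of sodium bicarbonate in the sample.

95.52 %

NaHCO3 + HCl → NaCl + H2O + CO2
n(HCl) = 0.01973 L × 0.1122 mol/L = 2.214 × 10^-3 mol
n(NaHCO3) = 2.214 × 10^-3 mol (1:1 ratio)
mass of NaHCO3 = 2.214 × 10^-3 × 84.01 g/mol = 0.1860 g
% NaHCO3 = 0.1860 / 0.1947 × 100 = 95.52 %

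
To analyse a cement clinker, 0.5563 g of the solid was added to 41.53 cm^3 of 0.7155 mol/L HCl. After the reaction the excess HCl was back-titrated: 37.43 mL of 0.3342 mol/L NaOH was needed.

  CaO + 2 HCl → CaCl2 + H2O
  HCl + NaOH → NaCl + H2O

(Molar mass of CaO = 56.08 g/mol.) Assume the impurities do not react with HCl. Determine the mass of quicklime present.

n(HCl) added = 0.04153 × 0.7155 = 0.02971 mol
n(NaOH) used in back-titration = 0.03743 × 0.3342 = 0.01251 mol
n(HCl) left over = 0.01251 mol (1:1 ratio)
n(HCl) consumed by analyte = 0.02971 − 0.01251 = 0.01721 mol
From the 1:2 ratio, n(CaO) = 1/2 × 0.01721 = 8.603 × 10^-3 mol
mass of CaO = 8.603 × 10^-3 × 56.08 = 0.4824 g

0.4824 g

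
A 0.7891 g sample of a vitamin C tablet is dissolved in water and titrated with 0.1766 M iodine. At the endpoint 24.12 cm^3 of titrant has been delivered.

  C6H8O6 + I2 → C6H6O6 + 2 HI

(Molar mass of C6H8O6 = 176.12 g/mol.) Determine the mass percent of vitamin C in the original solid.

n(I2) = 0.02412 L × 0.1766 mol/L = 4.260 × 10^-3 mol
n(C6H8O6) = 4.260 × 10^-3 mol (1:1 ratio)
mass of C6H8O6 = 4.260 × 10^-3 × 176.12 g/mol = 0.7502 g
% C6H8O6 = 0.7502 / 0.7891 × 100 = 95.07 %

95.07 %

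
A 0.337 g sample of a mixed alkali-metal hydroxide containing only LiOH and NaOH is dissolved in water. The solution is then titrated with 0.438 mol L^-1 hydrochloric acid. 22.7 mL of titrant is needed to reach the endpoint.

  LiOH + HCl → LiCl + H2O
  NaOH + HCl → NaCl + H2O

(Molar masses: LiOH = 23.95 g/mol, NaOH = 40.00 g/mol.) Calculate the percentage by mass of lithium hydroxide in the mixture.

26.9 %

n(HCl) = 0.0227 × 0.438 = 9.94 × 10^-3 mol
Let x = n(LiOH), y = n(NaOH).
Titrant: 1x + 1y = 9.94 × 10^-3;  mass: 23.95x + 40.00y = 0.337
Solving, x = 3.78 × 10^-3 mol, y = 6.16 × 10^-3 mol
mass of LiOH = 3.78 × 10^-3 × 23.95 = 0.0906 g
% LiOH = 0.0906 / 0.337 × 100 = 26.9 %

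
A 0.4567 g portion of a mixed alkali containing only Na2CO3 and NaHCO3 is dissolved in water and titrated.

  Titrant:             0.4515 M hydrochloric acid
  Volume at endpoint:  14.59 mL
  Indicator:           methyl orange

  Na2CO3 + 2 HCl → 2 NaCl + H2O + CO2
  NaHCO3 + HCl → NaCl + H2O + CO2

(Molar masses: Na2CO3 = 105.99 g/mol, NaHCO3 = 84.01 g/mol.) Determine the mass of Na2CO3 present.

n(HCl) = 0.01459 × 0.4515 = 6.587 × 10^-3 mol
Let x = n(Na2CO3), y = n(NaHCO3).
Titrant: 2x + 1y = 6.587 × 10^-3;  mass: 105.99x + 84.01y = 0.4567
Solving, x = 1.559 × 10^-3 mol, y = 3.469 × 10^-3 mol
mass of Na2CO3 = 1.559 × 10^-3 × 105.99 = 0.1652 g

0.1652 g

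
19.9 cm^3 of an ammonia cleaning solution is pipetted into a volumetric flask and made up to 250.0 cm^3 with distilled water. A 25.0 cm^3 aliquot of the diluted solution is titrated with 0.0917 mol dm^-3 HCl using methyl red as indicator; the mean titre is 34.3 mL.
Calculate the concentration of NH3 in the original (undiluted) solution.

1.58 mol/L

NH3 + HCl → NH4Cl
n(HCl) = 0.0343 × 0.0917 = 3.15 × 10^-3 mol
n(NH3) in the aliquot = 3.15 × 10^-3 mol (1:1 ratio)
[NH3]_dilute = 3.15 × 10^-3 / 0.0250 = 0.126 mol/L
Dilution factor = 250.0 / 19.9 = 12.56
[NH3]_stock = 0.126 × 12.56 = 1.58 mol/L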